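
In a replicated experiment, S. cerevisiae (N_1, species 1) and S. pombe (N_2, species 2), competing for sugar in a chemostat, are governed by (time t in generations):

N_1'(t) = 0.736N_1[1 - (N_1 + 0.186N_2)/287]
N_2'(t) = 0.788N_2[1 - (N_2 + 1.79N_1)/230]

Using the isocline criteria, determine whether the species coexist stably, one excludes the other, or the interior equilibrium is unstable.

species 1 excludes species 2

Compare the nullcline intercepts: K1/α12 = 287/0.186 = 1540 > K2 = 230; K2/α21 = 230/1.79 = 128 < K1 = 287.
Since the inequalities point opposite ways, species 1 can invade but species 2 cannot.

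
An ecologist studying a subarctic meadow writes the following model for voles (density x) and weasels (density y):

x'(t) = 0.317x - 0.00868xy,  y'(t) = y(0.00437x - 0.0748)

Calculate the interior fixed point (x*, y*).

Set dy/dt = 0 with y > 0: 0.00437x - 0.0748 = 0, so x* = 0.0748/0.00437 = 17.1.
Set dx/dt = 0 with x > 0: 0.317 - 0.00868y = 0, so y* = 0.317/0.00868 = 36.5.

x* ≈ 17.1, y* ≈ 36.5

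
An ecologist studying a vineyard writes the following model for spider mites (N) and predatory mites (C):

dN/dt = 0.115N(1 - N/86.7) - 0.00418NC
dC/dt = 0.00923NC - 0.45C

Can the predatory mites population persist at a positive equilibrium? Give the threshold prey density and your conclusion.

The predator equation gives dC/dt > 0 only when N > 0.45/0.00923 = 48.8.
Without the predator, N → K = 86.7. Since 86.7 > 48.8, the predator can invade and persist.

Threshold N = 48.8; K > 48.8, so yes, the predator persists.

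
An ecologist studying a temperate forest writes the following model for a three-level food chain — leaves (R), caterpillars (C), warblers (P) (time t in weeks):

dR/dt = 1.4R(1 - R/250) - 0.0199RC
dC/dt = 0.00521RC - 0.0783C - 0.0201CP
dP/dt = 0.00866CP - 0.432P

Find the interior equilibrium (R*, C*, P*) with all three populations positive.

R* ≈ 72.7, C* ≈ 49.9, P* ≈ 15

From dP/dt = 0: 0.00866C* = 0.432, so C* = 49.9.
From dR/dt = 0: 1.4(1 - R*/250) = 0.0199·49.9, giving R* = 250·(1 - 0.709) = 72.7.
From dC/dt = 0: 0.00521·72.7 - 0.0783 = 0.0201P*, so P* = 0.301/0.0201 = 15.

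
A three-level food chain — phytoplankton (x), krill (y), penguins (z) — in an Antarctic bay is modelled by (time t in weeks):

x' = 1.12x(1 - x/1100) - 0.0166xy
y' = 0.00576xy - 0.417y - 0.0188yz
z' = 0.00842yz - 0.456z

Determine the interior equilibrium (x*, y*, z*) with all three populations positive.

x* ≈ 217, y* ≈ 54.2, z* ≈ 44.3

From dz/dt = 0: 0.00842y* = 0.456, so y* = 54.2.
From dx/dt = 0: 1.12(1 - x*/1100) = 0.0166·54.2, giving x* = 1100·(1 - 0.803) = 217.
From dy/dt = 0: 0.00576·217 - 0.417 = 0.0188z*, so z* = 0.833/0.0188 = 44.3.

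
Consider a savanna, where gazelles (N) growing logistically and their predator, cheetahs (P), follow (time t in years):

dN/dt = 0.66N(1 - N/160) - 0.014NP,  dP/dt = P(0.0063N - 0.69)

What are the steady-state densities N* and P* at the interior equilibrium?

N* ≈ 110, P* ≈ 14.9

From dP/dt = 0 with P > 0: 0.0063N* = 0.69, so N* = 110.
Substitute into dN/dt = 0: 0.66(1 - 110/160) = 0.014P*.
The bracket is 0.315, giving P* = 0.208/0.014 = 14.9.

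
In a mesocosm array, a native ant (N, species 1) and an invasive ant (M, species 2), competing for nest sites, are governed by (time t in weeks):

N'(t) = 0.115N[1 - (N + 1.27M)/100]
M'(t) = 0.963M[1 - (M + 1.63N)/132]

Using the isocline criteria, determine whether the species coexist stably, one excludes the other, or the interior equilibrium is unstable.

unstable coexistence (outcome depends on initial conditions)

Compare the nullcline intercepts: K1/α12 = 100/1.27 = 78.7 < K2 = 132; K2/α21 = 132/1.63 = 81 < K1 = 100.
Since both are reversed, neither can invade when rare; the interior point is a saddle.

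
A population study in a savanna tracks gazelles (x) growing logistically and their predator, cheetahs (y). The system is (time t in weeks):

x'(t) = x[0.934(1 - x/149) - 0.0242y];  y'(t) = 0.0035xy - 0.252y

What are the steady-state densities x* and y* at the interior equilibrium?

x* ≈ 72, y* ≈ 19.9

From dy/dt = 0 with y > 0: 0.0035x* = 0.252, so x* = 72.
Substitute into dx/dt = 0: 0.934(1 - 72/149) = 0.0242y*.
The bracket is 0.517, giving y* = 0.483/0.0242 = 19.9.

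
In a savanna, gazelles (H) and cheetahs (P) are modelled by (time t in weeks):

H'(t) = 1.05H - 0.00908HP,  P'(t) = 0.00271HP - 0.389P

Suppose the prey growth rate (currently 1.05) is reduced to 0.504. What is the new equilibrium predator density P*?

At the interior fixed point, setting dH/dt = 0 with H > 0 fixes P* = (prey growth rate)/(HP coefficient) — independent of the other coefficients.
With the change, P* = 0.504/0.00908 = 55.5; it falls from 116.

P* ≈ 55.5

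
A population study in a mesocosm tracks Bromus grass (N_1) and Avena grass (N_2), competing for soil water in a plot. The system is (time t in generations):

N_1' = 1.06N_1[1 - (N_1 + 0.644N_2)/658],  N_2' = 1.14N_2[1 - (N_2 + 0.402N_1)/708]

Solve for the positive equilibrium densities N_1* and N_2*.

Setting both brackets to zero gives the nullclines N_1 + 0.644N_2 = 658 and 0.402N_1 + N_2 = 708.
Substituting N_2 = 708 - 0.402N_1 into the first: N_1(1 - 0.644·0.402) = 658 - 0.644·708.
So N_1* = 202/0.741 = 273, and then N_2* = 708 - 0.402·273 = 598.

N_1* ≈ 273, N_2* ≈ 598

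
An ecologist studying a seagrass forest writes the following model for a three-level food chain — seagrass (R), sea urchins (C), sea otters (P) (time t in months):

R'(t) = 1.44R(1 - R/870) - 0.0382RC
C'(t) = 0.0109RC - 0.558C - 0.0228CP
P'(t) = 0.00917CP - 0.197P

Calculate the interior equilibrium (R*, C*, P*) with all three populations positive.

R* ≈ 374, C* ≈ 21.5, P* ≈ 154

From dP/dt = 0: 0.00917C* = 0.197, so C* = 21.5.
From dR/dt = 0: 1.44(1 - R*/870) = 0.0382·21.5, giving R* = 870·(1 - 0.57) = 374.
From dC/dt = 0: 0.0109·374 - 0.558 = 0.0228P*, so P* = 3.52/0.0228 = 154.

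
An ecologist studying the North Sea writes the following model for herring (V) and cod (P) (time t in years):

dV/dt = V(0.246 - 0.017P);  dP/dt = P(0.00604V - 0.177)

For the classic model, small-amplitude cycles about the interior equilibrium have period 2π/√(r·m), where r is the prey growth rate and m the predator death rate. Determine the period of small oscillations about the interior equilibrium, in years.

Here r = 0.246 and m = 0.177, so r·m = 0.0435.
ω = √0.0435 = 0.209 per year, hence T = 2π/ω ≈ 30.1 years.

T ≈ 30.1 years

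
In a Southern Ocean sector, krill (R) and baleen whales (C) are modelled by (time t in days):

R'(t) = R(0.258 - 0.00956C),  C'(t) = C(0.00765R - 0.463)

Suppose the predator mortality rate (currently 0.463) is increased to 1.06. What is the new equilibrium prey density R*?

At the interior fixed point, setting dC/dt = 0 with C > 0 fixes R* = (predator death rate)/(RC coefficient) — independent of the other coefficients.
With the change, R* = 1.06/0.00765 = 139; it rises from 60.5.

R* ≈ 139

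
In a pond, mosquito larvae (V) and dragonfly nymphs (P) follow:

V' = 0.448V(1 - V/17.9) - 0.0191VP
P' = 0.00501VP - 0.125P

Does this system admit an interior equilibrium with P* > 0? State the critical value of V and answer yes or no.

Threshold V = 25; K < 25, so no, the predator goes extinct.

The predator equation gives dP/dt > 0 only when V > 0.125/0.00501 = 25.
Without the predator, V → K = 17.9. Since 17.9 < 25, the predator cannot invade.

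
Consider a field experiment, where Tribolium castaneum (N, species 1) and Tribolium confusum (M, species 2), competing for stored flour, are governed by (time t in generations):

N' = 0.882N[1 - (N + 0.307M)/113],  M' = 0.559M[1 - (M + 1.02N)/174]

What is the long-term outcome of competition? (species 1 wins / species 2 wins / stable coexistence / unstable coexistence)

stable coexistence

Compare the nullcline intercepts: K1/α12 = 113/0.307 = 368 > K2 = 174; K2/α21 = 174/1.02 = 171 > K1 = 113.
Since both inequalities hold, each species can invade when rare, so the interior equilibrium is stable.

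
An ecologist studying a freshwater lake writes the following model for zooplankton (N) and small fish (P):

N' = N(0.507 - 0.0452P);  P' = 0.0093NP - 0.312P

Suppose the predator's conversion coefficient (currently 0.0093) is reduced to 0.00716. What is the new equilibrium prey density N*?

At the interior fixed point, setting dP/dt = 0 with P > 0 fixes N* = (predator death rate)/(NP coefficient) — independent of the other coefficients.
With the change, N* = 0.312/0.00716 = 43.6; it rises from 33.5.

N* ≈ 43.6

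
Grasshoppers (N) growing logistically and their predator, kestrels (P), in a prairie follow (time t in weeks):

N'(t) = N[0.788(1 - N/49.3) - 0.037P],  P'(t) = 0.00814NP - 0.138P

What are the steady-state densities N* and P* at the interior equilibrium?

N* ≈ 17, P* ≈ 14

From dP/dt = 0 with P > 0: 0.00814N* = 0.138, so N* = 17.
Substitute into dN/dt = 0: 0.788(1 - 17/49.3) = 0.037P*.
The bracket is 0.656, giving P* = 0.517/0.037 = 14.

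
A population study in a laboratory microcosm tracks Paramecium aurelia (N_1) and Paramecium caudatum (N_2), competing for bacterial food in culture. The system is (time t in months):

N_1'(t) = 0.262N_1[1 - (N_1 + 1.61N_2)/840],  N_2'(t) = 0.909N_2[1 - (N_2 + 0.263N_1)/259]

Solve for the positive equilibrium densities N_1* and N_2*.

Setting both brackets to zero gives the nullclines N_1 + 1.61N_2 = 840 and 0.263N_1 + N_2 = 259.
Substituting N_2 = 259 - 0.263N_1 into the first: N_1(1 - 1.61·0.263) = 840 - 1.61·259.
So N_1* = 423/0.577 = 734, and then N_2* = 259 - 0.263·734 = 66.

N_1* ≈ 734, N_2* ≈ 66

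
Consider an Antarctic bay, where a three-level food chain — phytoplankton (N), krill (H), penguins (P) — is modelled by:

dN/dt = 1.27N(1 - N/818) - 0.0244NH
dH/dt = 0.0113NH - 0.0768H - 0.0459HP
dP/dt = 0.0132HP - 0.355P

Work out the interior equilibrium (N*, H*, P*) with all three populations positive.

N* ≈ 395, H* ≈ 26.9, P* ≈ 95.7

From dP/dt = 0: 0.0132H* = 0.355, so H* = 26.9.
From dN/dt = 0: 1.27(1 - N*/818) = 0.0244·26.9, giving N* = 818·(1 - 0.517) = 395.
From dH/dt = 0: 0.0113·395 - 0.0768 = 0.0459P*, so P* = 4.39/0.0459 = 95.7.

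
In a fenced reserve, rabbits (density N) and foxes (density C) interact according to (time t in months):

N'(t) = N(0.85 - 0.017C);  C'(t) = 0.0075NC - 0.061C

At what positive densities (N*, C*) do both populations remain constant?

N* ≈ 8.13, C* ≈ 50

Set dC/dt = 0 with C > 0: 0.0075N - 0.061 = 0, so N* = 0.061/0.0075 = 8.13.
Set dN/dt = 0 with N > 0: 0.85 - 0.017C = 0, so C* = 0.85/0.017 = 50.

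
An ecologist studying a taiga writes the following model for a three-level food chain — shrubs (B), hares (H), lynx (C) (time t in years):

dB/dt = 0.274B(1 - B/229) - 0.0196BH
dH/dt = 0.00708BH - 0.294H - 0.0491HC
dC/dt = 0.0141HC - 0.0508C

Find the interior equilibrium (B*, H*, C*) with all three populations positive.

From dC/dt = 0: 0.0141H* = 0.0508, so H* = 3.6.
From dB/dt = 0: 0.274(1 - B*/229) = 0.0196·3.6, giving B* = 229·(1 - 0.258) = 170.
From dH/dt = 0: 0.00708·170 - 0.294 = 0.0491C*, so C* = 0.909/0.0491 = 18.5.

B* ≈ 170, H* ≈ 3.6, C* ≈ 18.5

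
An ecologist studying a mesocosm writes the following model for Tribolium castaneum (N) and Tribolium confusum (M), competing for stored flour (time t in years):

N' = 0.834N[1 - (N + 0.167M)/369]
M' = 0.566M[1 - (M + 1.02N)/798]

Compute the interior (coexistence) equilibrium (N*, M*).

Setting both brackets to zero gives the nullclines N + 0.167M = 369 and 1.02N + M = 798.
Substituting M = 798 - 1.02N into the first: N(1 - 0.167·1.02) = 369 - 0.167·798.
So N* = 236/0.83 = 284, and then M* = 798 - 1.02·284 = 508.

N* ≈ 284, M* ≈ 508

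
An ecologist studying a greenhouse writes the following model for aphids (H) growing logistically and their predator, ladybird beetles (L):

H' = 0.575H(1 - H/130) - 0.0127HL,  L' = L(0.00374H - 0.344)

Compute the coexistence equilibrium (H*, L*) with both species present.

H* ≈ 92, L* ≈ 13.2

From dL/dt = 0 with L > 0: 0.00374H* = 0.344, so H* = 92.
Substitute into dH/dt = 0: 0.575(1 - 92/130) = 0.0127L*.
The bracket is 0.292, giving L* = 0.168/0.0127 = 13.2.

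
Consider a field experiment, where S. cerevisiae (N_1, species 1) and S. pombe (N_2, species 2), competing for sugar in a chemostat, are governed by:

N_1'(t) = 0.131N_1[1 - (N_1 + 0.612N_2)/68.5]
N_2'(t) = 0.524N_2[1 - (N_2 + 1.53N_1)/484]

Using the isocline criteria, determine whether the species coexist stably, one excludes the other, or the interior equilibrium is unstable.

species 2 excludes species 1

Compare the nullcline intercepts: K1/α12 = 68.5/0.612 = 112 < K2 = 484; K2/α21 = 484/1.53 = 316 > K1 = 68.5.
Since the inequalities point opposite ways, species 2 can invade but species 1 cannot.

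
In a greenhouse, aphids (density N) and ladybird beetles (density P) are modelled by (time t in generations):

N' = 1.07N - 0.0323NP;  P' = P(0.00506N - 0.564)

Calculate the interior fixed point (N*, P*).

N* ≈ 111, P* ≈ 33.1

Set dP/dt = 0 with P > 0: 0.00506N - 0.564 = 0, so N* = 0.564/0.00506 = 111.
Set dN/dt = 0 with N > 0: 1.07 - 0.0323P = 0, so P* = 1.07/0.0323 = 33.1.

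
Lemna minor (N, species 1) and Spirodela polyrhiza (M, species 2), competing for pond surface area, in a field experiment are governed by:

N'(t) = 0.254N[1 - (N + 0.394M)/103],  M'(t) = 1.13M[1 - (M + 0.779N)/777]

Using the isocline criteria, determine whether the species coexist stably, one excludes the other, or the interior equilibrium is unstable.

Compare the nullcline intercepts: K1/α12 = 103/0.394 = 261 < K2 = 777; K2/α21 = 777/0.779 = 997 > K1 = 103.
Since the inequalities point opposite ways, species 2 can invade but species 1 cannot.

species 2 excludes species 1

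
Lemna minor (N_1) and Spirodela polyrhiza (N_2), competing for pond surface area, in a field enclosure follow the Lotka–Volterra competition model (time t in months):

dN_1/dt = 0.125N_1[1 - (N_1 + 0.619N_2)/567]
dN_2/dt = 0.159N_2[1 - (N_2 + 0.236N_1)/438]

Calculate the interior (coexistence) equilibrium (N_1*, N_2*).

N_1* ≈ 346, N_2* ≈ 356

Setting both brackets to zero gives the nullclines N_1 + 0.619N_2 = 567 and 0.236N_1 + N_2 = 438.
Substituting N_2 = 438 - 0.236N_1 into the first: N_1(1 - 0.619·0.236) = 567 - 0.619·438.
So N_1* = 296/0.854 = 346, and then N_2* = 438 - 0.236·346 = 356.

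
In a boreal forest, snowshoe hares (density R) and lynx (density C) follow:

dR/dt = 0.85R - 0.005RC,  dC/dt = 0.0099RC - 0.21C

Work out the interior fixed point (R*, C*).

Set dC/dt = 0 with C > 0: 0.0099R - 0.21 = 0, so R* = 0.21/0.0099 = 21.2.
Set dR/dt = 0 with R > 0: 0.85 - 0.005C = 0, so C* = 0.85/0.005 = 170.

R* ≈ 21.2, C* ≈ 170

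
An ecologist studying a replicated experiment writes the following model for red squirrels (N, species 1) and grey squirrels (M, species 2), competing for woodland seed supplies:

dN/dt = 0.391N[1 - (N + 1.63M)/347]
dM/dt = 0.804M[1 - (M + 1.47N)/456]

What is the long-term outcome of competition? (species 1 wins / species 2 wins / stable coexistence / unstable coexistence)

unstable coexistence (outcome depends on initial conditions)

Compare the nullcline intercepts: K1/α12 = 347/1.63 = 213 < K2 = 456; K2/α21 = 456/1.47 = 310 < K1 = 347.
Since both are reversed, neither can invade when rare; the interior point is a saddle.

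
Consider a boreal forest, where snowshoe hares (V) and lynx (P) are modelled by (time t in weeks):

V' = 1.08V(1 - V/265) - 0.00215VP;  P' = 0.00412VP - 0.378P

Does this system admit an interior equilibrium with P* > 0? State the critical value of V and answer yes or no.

The predator equation gives dP/dt > 0 only when V > 0.378/0.00412 = 91.7.
Without the predator, V → K = 265. Since 265 > 91.7, the predator can invade and persist.

Threshold V = 91.7; K > 91.7, so yes, the predator persists.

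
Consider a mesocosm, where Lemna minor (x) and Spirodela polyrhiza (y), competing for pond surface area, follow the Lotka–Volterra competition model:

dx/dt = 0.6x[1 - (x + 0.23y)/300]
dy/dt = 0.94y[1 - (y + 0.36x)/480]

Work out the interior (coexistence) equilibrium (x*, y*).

Setting both brackets to zero gives the nullclines x + 0.23y = 300 and 0.36x + y = 480.
Substituting y = 480 - 0.36x into the first: x(1 - 0.23·0.36) = 300 - 0.23·480.
So x* = 190/0.917 = 207, and then y* = 480 - 0.36·207 = 406.

x* ≈ 207, y* ≈ 406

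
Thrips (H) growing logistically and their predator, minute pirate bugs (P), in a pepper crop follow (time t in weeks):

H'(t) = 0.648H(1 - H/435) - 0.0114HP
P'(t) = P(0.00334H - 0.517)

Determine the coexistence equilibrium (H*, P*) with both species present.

From dP/dt = 0 with P > 0: 0.00334H* = 0.517, so H* = 155.
Substitute into dH/dt = 0: 0.648(1 - 155/435) = 0.0114P*.
The bracket is 0.644, giving P* = 0.417/0.0114 = 36.6.

H* ≈ 155, P* ≈ 36.6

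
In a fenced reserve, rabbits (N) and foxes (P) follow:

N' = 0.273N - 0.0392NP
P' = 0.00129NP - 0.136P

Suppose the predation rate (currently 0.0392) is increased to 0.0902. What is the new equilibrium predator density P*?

P* ≈ 3.03

At the interior fixed point, setting dN/dt = 0 with N > 0 fixes P* = (prey growth rate)/(NP coefficient) — independent of the other coefficients.
With the change, P* = 0.273/0.0902 = 3.03; it falls from 6.96.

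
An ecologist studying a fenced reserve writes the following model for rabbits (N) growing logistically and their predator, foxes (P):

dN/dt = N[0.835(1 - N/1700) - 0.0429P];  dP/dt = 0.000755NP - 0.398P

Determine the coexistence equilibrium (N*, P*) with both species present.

N* ≈ 527, P* ≈ 13.4

From dP/dt = 0 with P > 0: 0.000755N* = 0.398, so N* = 527.
Substitute into dN/dt = 0: 0.835(1 - 527/1700) = 0.0429P*.
The bracket is 0.69, giving P* = 0.576/0.0429 = 13.4.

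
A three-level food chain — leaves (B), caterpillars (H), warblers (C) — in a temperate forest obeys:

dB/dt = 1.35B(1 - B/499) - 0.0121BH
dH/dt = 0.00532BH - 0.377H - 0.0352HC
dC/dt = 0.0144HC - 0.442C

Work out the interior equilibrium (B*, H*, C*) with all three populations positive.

B* ≈ 362, H* ≈ 30.7, C* ≈ 44

From dC/dt = 0: 0.0144H* = 0.442, so H* = 30.7.
From dB/dt = 0: 1.35(1 - B*/499) = 0.0121·30.7, giving B* = 499·(1 - 0.275) = 362.
From dH/dt = 0: 0.00532·362 - 0.377 = 0.0352C*, so C* = 1.55/0.0352 = 44.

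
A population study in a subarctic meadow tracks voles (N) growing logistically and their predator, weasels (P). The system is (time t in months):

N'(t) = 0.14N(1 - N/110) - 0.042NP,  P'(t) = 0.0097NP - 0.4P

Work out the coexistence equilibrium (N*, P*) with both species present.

From dP/dt = 0 with P > 0: 0.0097N* = 0.4, so N* = 41.2.
Substitute into dN/dt = 0: 0.14(1 - 41.2/110) = 0.042P*.
The bracket is 0.625, giving P* = 0.0875/0.042 = 2.08.

N* ≈ 41.2, P* ≈ 2.08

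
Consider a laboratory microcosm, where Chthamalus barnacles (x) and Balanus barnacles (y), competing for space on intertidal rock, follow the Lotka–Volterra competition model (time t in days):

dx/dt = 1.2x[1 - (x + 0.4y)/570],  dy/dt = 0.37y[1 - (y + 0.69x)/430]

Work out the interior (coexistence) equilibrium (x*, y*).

x* ≈ 550, y* ≈ 50.7

Setting both brackets to zero gives the nullclines x + 0.4y = 570 and 0.69x + y = 430.
Substituting y = 430 - 0.69x into the first: x(1 - 0.4·0.69) = 570 - 0.4·430.
So x* = 398/0.724 = 550, and then y* = 430 - 0.69·550 = 50.7.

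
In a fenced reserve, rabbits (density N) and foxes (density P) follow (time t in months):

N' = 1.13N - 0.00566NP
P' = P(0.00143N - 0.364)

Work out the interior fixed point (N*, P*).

N* ≈ 255, P* ≈ 200

Set dP/dt = 0 with P > 0: 0.00143N - 0.364 = 0, so N* = 0.364/0.00143 = 255.
Set dN/dt = 0 with N > 0: 1.13 - 0.00566P = 0, so P* = 1.13/0.00566 = 200.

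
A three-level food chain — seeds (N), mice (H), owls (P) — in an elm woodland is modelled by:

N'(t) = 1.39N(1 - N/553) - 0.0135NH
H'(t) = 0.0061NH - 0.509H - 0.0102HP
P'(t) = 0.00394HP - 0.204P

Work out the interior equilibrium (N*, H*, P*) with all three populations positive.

N* ≈ 275, H* ≈ 51.8, P* ≈ 115

From dP/dt = 0: 0.00394H* = 0.204, so H* = 51.8.
From dN/dt = 0: 1.39(1 - N*/553) = 0.0135·51.8, giving N* = 553·(1 - 0.503) = 275.
From dH/dt = 0: 0.0061·275 - 0.509 = 0.0102P*, so P* = 1.17/0.0102 = 115.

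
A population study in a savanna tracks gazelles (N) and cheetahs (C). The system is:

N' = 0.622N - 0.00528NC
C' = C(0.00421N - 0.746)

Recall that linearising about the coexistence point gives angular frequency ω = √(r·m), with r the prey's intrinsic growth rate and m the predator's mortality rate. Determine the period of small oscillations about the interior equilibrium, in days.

Here r = 0.622 and m = 0.746, so r·m = 0.464.
ω = √0.464 = 0.681 per day, hence T = 2π/ω ≈ 9.22 days.

T ≈ 9.22 days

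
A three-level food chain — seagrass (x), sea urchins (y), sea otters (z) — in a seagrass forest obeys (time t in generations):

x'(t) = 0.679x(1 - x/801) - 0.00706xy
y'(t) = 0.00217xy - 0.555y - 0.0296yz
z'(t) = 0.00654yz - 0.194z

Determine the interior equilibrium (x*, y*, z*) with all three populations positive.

From dz/dt = 0: 0.00654y* = 0.194, so y* = 29.7.
From dx/dt = 0: 0.679(1 - x*/801) = 0.00706·29.7, giving x* = 801·(1 - 0.308) = 554.
From dy/dt = 0: 0.00217·554 - 0.555 = 0.0296z*, so z* = 0.647/0.0296 = 21.9.

x* ≈ 554, y* ≈ 29.7, z* ≈ 21.9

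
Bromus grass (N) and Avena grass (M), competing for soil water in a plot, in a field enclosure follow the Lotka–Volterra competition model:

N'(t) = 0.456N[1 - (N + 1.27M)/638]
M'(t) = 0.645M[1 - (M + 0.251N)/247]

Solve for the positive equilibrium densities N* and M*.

Setting both brackets to zero gives the nullclines N + 1.27M = 638 and 0.251N + M = 247.
Substituting M = 247 - 0.251N into the first: N(1 - 1.27·0.251) = 638 - 1.27·247.
So N* = 324/0.681 = 476, and then M* = 247 - 0.251·476 = 128.

N* ≈ 476, M* ≈ 128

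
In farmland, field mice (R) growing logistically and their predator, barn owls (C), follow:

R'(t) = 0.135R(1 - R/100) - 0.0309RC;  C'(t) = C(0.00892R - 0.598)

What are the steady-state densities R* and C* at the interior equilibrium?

R* ≈ 67, C* ≈ 1.44

From dC/dt = 0 with C > 0: 0.00892R* = 0.598, so R* = 67.
Substitute into dR/dt = 0: 0.135(1 - 67/100) = 0.0309C*.
The bracket is 0.33, giving C* = 0.0445/0.0309 = 1.44.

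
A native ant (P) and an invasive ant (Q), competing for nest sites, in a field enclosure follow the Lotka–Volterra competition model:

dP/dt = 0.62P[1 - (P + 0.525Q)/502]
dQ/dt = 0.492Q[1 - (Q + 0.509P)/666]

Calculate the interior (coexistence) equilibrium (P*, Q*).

Setting both brackets to zero gives the nullclines P + 0.525Q = 502 and 0.509P + Q = 666.
Substituting Q = 666 - 0.509P into the first: P(1 - 0.525·0.509) = 502 - 0.525·666.
So P* = 152/0.733 = 208, and then Q* = 666 - 0.509·208 = 560.

P* ≈ 208, Q* ≈ 560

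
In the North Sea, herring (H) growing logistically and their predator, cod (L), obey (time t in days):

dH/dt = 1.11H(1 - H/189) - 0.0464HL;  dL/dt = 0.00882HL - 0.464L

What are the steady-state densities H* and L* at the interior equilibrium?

From dL/dt = 0 with L > 0: 0.00882H* = 0.464, so H* = 52.6.
Substitute into dH/dt = 0: 1.11(1 - 52.6/189) = 0.0464L*.
The bracket is 0.722, giving L* = 0.801/0.0464 = 17.3.

H* ≈ 52.6, L* ≈ 17.3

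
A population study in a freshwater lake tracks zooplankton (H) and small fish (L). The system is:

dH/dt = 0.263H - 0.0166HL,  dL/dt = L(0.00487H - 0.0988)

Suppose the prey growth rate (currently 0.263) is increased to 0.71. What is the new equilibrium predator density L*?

At the interior fixed point, setting dH/dt = 0 with H > 0 fixes L* = (prey growth rate)/(HL coefficient) — independent of the other coefficients.
With the change, L* = 0.71/0.0166 = 42.8; it rises from 15.8.

L* ≈ 42.8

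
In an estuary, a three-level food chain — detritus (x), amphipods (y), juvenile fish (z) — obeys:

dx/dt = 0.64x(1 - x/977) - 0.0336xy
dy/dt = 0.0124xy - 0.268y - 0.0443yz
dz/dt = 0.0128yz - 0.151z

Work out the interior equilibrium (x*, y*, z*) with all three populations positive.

x* ≈ 372, y* ≈ 11.8, z* ≈ 98.1

From dz/dt = 0: 0.0128y* = 0.151, so y* = 11.8.
From dx/dt = 0: 0.64(1 - x*/977) = 0.0336·11.8, giving x* = 977·(1 - 0.619) = 372.
From dy/dt = 0: 0.0124·372 - 0.268 = 0.0443z*, so z* = 4.34/0.0443 = 98.1.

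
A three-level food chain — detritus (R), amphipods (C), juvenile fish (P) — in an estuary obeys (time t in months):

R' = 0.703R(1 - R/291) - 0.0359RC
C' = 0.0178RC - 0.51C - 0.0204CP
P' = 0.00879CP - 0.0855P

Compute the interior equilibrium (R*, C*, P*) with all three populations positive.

From dP/dt = 0: 0.00879C* = 0.0855, so C* = 9.73.
From dR/dt = 0: 0.703(1 - R*/291) = 0.0359·9.73, giving R* = 291·(1 - 0.497) = 146.
From dC/dt = 0: 0.0178·146 - 0.51 = 0.0204P*, so P* = 2.1/0.0204 = 103.

R* ≈ 146, C* ≈ 9.73, P* ≈ 103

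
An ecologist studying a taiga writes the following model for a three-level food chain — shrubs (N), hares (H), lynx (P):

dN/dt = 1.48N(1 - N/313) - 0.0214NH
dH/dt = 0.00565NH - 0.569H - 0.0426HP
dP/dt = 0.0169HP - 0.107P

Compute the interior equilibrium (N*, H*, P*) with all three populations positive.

N* ≈ 284, H* ≈ 6.33, P* ≈ 24.4

From dP/dt = 0: 0.0169H* = 0.107, so H* = 6.33.
From dN/dt = 0: 1.48(1 - N*/313) = 0.0214·6.33, giving N* = 313·(1 - 0.0915) = 284.
From dH/dt = 0: 0.00565·284 - 0.569 = 0.0426P*, so P* = 1.04/0.0426 = 24.4.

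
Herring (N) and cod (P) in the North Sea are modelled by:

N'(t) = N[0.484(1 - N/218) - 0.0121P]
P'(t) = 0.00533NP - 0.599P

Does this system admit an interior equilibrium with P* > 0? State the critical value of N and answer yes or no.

Threshold N = 112; K > 112, so yes, the predator persists.

The predator equation gives dP/dt > 0 only when N > 0.599/0.00533 = 112.
Without the predator, N → K = 218. Since 218 > 112, the predator can invade and persist.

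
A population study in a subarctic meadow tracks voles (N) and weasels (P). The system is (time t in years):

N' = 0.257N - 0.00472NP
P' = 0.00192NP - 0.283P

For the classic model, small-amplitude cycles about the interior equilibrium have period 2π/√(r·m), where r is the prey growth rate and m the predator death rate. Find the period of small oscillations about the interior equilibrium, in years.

T ≈ 23.3 years

Here r = 0.257 and m = 0.283, so r·m = 0.0727.
ω = √0.0727 = 0.27 per year, hence T = 2π/ω ≈ 23.3 years.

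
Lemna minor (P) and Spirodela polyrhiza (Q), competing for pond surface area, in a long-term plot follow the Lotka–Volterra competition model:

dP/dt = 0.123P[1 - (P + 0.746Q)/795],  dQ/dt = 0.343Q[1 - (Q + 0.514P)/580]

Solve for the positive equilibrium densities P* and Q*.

P* ≈ 588, Q* ≈ 278

Setting both brackets to zero gives the nullclines P + 0.746Q = 795 and 0.514P + Q = 580.
Substituting Q = 580 - 0.514P into the first: P(1 - 0.746·0.514) = 795 - 0.746·580.
So P* = 362/0.617 = 588, and then Q* = 580 - 0.514·588 = 278.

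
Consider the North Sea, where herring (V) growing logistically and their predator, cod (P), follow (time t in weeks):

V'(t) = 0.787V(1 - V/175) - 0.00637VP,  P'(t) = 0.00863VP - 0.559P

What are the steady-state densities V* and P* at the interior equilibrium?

From dP/dt = 0 with P > 0: 0.00863V* = 0.559, so V* = 64.8.
Substitute into dV/dt = 0: 0.787(1 - 64.8/175) = 0.00637P*.
The bracket is 0.63, giving P* = 0.496/0.00637 = 77.8.

V* ≈ 64.8, P* ≈ 77.8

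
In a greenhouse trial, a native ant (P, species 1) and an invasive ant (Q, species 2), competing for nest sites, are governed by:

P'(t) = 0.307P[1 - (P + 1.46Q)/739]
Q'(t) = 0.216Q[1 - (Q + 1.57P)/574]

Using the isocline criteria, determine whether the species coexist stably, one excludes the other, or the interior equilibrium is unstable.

Compare the nullcline intercepts: K1/α12 = 739/1.46 = 506 < K2 = 574; K2/α21 = 574/1.57 = 366 < K1 = 739.
Since both are reversed, neither can invade when rare; the interior point is a saddle.

unstable coexistence (outcome depends on initial conditions)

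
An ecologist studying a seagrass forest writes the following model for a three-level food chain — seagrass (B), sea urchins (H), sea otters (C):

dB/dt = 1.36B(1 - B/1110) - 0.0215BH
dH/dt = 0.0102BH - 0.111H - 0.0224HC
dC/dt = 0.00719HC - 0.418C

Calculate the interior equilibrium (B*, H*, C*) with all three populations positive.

B* ≈ 89.8, H* ≈ 58.1, C* ≈ 36

From dC/dt = 0: 0.00719H* = 0.418, so H* = 58.1.
From dB/dt = 0: 1.36(1 - B*/1110) = 0.0215·58.1, giving B* = 1110·(1 - 0.919) = 89.8.
From dH/dt = 0: 0.0102·89.8 - 0.111 = 0.0224C*, so C* = 0.805/0.0224 = 36.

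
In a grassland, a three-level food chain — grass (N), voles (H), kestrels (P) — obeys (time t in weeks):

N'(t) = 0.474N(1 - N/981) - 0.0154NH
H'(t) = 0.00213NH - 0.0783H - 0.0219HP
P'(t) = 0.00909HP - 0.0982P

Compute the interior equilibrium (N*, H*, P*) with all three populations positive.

From dP/dt = 0: 0.00909H* = 0.0982, so H* = 10.8.
From dN/dt = 0: 0.474(1 - N*/981) = 0.0154·10.8, giving N* = 981·(1 - 0.351) = 637.
From dH/dt = 0: 0.00213·637 - 0.0783 = 0.0219P*, so P* = 1.28/0.0219 = 58.3.

N* ≈ 637, H* ≈ 10.8, P* ≈ 58.3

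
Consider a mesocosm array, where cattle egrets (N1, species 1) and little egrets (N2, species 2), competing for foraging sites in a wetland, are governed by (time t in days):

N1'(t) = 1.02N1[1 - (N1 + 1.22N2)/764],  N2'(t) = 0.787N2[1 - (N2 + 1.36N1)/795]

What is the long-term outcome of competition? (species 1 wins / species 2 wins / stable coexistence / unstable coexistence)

Compare the nullcline intercepts: K1/α12 = 764/1.22 = 626 < K2 = 795; K2/α21 = 795/1.36 = 585 < K1 = 764.
Since both are reversed, neither can invade when rare; the interior point is a saddle.

unstable coexistence (outcome depends on initial conditions)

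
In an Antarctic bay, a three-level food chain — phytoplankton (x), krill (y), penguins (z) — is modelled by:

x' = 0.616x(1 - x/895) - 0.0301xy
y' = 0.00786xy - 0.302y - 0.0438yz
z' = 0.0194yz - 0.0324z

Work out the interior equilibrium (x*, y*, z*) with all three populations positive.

From dz/dt = 0: 0.0194y* = 0.0324, so y* = 1.67.
From dx/dt = 0: 0.616(1 - x*/895) = 0.0301·1.67, giving x* = 895·(1 - 0.0816) = 822.
From dy/dt = 0: 0.00786·822 - 0.302 = 0.0438z*, so z* = 6.16/0.0438 = 141.

x* ≈ 822, y* ≈ 1.67, z* ≈ 141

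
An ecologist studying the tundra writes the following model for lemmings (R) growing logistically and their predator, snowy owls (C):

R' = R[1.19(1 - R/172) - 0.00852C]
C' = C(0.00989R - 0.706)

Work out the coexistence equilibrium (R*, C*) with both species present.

From dC/dt = 0 with C > 0: 0.00989R* = 0.706, so R* = 71.4.
Substitute into dR/dt = 0: 1.19(1 - 71.4/172) = 0.00852C*.
The bracket is 0.585, giving C* = 0.696/0.00852 = 81.7.

R* ≈ 71.4, C* ≈ 81.7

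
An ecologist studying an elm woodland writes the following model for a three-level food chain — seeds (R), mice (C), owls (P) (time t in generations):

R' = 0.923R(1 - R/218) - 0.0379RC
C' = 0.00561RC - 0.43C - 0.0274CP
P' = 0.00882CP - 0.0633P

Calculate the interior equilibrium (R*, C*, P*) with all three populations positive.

R* ≈ 154, C* ≈ 7.18, P* ≈ 15.8

From dP/dt = 0: 0.00882C* = 0.0633, so C* = 7.18.
From dR/dt = 0: 0.923(1 - R*/218) = 0.0379·7.18, giving R* = 218·(1 - 0.295) = 154.
From dC/dt = 0: 0.00561·154 - 0.43 = 0.0274P*, so P* = 0.433/0.0274 = 15.8.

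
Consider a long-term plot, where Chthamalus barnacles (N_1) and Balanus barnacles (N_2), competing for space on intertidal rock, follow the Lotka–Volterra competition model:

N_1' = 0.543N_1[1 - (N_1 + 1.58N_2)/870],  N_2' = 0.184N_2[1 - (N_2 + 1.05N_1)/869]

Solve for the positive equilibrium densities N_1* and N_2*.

N_1* ≈ 763, N_2* ≈ 67.5

Setting both brackets to zero gives the nullclines N_1 + 1.58N_2 = 870 and 1.05N_1 + N_2 = 869.
Substituting N_2 = 869 - 1.05N_1 into the first: N_1(1 - 1.58·1.05) = 870 - 1.58·869.
So N_1* = -503/-0.659 = 763, and then N_2* = 869 - 1.05·763 = 67.5.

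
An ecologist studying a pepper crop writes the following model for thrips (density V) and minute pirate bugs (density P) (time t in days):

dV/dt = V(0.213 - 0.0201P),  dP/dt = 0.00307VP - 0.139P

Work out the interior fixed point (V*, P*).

Set dP/dt = 0 with P > 0: 0.00307V - 0.139 = 0, so V* = 0.139/0.00307 = 45.3.
Set dV/dt = 0 with V > 0: 0.213 - 0.0201P = 0, so P* = 0.213/0.0201 = 10.6.

V* ≈ 45.3, P* ≈ 10.6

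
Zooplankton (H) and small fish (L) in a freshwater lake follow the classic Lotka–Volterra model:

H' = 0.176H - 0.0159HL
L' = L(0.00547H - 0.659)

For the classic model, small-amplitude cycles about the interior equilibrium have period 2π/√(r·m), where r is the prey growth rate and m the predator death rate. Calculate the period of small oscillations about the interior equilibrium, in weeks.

T ≈ 18.4 weeks

Here r = 0.176 and m = 0.659, so r·m = 0.116.
ω = √0.116 = 0.341 per week, hence T = 2π/ω ≈ 18.4 weeks.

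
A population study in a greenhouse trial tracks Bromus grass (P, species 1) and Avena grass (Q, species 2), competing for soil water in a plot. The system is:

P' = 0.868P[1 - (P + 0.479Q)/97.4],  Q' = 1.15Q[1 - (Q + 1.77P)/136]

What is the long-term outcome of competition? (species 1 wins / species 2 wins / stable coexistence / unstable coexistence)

Compare the nullcline intercepts: K1/α12 = 97.4/0.479 = 203 > K2 = 136; K2/α21 = 136/1.77 = 76.8 < K1 = 97.4.
Since the inequalities point opposite ways, species 1 can invade but species 2 cannot.

species 1 excludes species 2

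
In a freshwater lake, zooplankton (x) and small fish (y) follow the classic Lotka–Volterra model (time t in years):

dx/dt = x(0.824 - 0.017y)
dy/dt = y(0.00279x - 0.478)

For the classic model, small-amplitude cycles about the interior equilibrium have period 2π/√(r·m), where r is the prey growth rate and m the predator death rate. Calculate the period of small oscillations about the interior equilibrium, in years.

T ≈ 10 years

Here r = 0.824 and m = 0.478, so r·m = 0.394.
ω = √0.394 = 0.628 per year, hence T = 2π/ω ≈ 10 years.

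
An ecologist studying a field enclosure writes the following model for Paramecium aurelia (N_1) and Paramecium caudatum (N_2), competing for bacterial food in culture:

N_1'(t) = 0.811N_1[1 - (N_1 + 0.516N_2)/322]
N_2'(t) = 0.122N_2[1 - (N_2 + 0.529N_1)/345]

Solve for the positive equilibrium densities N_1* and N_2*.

N_1* ≈ 198, N_2* ≈ 240

Setting both brackets to zero gives the nullclines N_1 + 0.516N_2 = 322 and 0.529N_1 + N_2 = 345.
Substituting N_2 = 345 - 0.529N_1 into the first: N_1(1 - 0.516·0.529) = 322 - 0.516·345.
So N_1* = 144/0.727 = 198, and then N_2* = 345 - 0.529·198 = 240.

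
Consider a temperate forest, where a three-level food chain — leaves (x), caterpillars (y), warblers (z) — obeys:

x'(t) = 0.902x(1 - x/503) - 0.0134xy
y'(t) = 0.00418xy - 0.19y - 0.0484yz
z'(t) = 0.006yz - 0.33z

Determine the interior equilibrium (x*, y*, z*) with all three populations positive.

From dz/dt = 0: 0.006y* = 0.33, so y* = 55.
From dx/dt = 0: 0.902(1 - x*/503) = 0.0134·55, giving x* = 503·(1 - 0.817) = 92.
From dy/dt = 0: 0.00418·92 - 0.19 = 0.0484z*, so z* = 0.195/0.0484 = 4.02.

x* ≈ 92, y* ≈ 55, z* ≈ 4.02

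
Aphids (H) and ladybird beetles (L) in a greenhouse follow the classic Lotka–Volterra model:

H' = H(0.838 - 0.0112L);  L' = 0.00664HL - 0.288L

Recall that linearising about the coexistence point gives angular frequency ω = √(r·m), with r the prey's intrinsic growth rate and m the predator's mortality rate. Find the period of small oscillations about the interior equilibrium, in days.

T ≈ 12.8 days

Here r = 0.838 and m = 0.288, so r·m = 0.241.
ω = √0.241 = 0.491 per day, hence T = 2π/ω ≈ 12.8 days.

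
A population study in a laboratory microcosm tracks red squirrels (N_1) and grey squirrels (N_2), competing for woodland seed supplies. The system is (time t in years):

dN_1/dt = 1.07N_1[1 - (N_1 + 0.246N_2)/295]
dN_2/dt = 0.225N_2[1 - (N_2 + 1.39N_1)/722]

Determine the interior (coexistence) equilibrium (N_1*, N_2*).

N_1* ≈ 178, N_2* ≈ 474

Setting both brackets to zero gives the nullclines N_1 + 0.246N_2 = 295 and 1.39N_1 + N_2 = 722.
Substituting N_2 = 722 - 1.39N_1 into the first: N_1(1 - 0.246·1.39) = 295 - 0.246·722.
So N_1* = 117/0.658 = 178, and then N_2* = 722 - 1.39·178 = 474.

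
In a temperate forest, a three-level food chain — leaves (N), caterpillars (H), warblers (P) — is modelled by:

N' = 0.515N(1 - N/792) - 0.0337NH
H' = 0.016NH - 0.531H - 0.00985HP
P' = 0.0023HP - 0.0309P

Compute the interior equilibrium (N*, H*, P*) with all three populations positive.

From dP/dt = 0: 0.0023H* = 0.0309, so H* = 13.4.
From dN/dt = 0: 0.515(1 - N*/792) = 0.0337·13.4, giving N* = 792·(1 - 0.879) = 95.7.
From dH/dt = 0: 0.016·95.7 - 0.531 = 0.00985P*, so P* = 1/0.00985 = 102.

N* ≈ 95.7, H* ≈ 13.4, P* ≈ 102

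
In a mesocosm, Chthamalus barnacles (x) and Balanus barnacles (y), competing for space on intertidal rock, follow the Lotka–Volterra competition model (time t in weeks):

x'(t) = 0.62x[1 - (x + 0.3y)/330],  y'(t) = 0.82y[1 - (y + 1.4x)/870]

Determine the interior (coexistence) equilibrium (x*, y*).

Setting both brackets to zero gives the nullclines x + 0.3y = 330 and 1.4x + y = 870.
Substituting y = 870 - 1.4x into the first: x(1 - 0.3·1.4) = 330 - 0.3·870.
So x* = 69/0.58 = 119, and then y* = 870 - 1.4·119 = 703.

x* ≈ 119, y* ≈ 703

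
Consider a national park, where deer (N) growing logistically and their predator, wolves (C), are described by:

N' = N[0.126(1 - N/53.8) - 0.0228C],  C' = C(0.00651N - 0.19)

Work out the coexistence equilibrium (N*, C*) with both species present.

From dC/dt = 0 with C > 0: 0.00651N* = 0.19, so N* = 29.2.
Substitute into dN/dt = 0: 0.126(1 - 29.2/53.8) = 0.0228C*.
The bracket is 0.458, giving C* = 0.0576/0.0228 = 2.53.

N* ≈ 29.2, C* ≈ 2.53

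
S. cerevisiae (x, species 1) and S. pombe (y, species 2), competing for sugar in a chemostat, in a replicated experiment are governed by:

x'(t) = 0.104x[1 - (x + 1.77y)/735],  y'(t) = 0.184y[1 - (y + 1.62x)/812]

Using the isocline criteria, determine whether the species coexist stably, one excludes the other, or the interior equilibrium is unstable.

Compare the nullcline intercepts: K1/α12 = 735/1.77 = 415 < K2 = 812; K2/α21 = 812/1.62 = 501 < K1 = 735.
Since both are reversed, neither can invade when rare; the interior point is a saddle.

unstable coexistence (outcome depends on initial conditions)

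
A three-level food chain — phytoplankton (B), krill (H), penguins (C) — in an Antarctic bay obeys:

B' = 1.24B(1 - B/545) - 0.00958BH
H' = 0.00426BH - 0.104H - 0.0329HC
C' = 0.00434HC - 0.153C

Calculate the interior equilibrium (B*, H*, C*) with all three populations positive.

B* ≈ 397, H* ≈ 35.3, C* ≈ 48.2

From dC/dt = 0: 0.00434H* = 0.153, so H* = 35.3.
From dB/dt = 0: 1.24(1 - B*/545) = 0.00958·35.3, giving B* = 545·(1 - 0.272) = 397.
From dH/dt = 0: 0.00426·397 - 0.104 = 0.0329C*, so C* = 1.59/0.0329 = 48.2.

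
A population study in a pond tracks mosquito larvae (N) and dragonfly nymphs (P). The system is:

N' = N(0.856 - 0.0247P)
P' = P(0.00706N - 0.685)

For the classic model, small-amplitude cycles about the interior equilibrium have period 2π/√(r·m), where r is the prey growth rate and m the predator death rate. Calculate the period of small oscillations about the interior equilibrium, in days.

Here r = 0.856 and m = 0.685, so r·m = 0.586.
ω = √0.586 = 0.766 per day, hence T = 2π/ω ≈ 8.21 days.

T ≈ 8.21 days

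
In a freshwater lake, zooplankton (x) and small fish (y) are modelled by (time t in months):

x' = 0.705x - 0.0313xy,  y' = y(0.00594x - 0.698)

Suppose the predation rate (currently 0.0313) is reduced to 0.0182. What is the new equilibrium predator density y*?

y* ≈ 38.7

At the interior fixed point, setting dx/dt = 0 with x > 0 fixes y* = (prey growth rate)/(xy coefficient) — independent of the other coefficients.
With the change, y* = 0.705/0.0182 = 38.7; it rises from 22.5.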